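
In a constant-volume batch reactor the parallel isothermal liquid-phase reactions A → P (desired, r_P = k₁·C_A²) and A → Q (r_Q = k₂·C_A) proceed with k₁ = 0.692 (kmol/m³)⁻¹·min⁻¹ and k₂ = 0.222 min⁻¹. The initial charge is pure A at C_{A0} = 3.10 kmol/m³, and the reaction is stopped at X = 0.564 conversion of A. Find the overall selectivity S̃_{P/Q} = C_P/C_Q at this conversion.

6.62

C_A = C_{A0}(1−X) = 1.352 kmol/m³.
Along a PFR/batch, dC_Q/dC_A = −r_Q/(r_P+r_Q) = −k₂/(k₂+k₁·C_A).
Integrating from C_{A0} to C_A: C_Q = (0.222/0.692)·ln[(0.222+0.692·3.10)/(0.222+0.692·1.35)] = 0.3208·ln(2.367/1.157) = 0.2296 kmol/m³.
Then C_P = (C_{A0}−C_A) − C_Q = 1.748 − 0.2296 = 1.519 kmol/m³.
S̃_{P/Q} = C_P/C_Q = 1.519/0.2296 = 6.62.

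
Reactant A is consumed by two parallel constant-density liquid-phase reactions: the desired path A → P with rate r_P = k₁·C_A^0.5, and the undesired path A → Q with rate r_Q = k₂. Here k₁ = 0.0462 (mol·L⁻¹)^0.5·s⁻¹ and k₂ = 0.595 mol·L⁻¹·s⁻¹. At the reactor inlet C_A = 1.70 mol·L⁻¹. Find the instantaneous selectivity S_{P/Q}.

0.101

S_{P/Q} = r_P/r_Q = (k₁·C_A^0.5)/(k₂) = (k₁/k₂)·C_A^0.5.
= (0.0462×1.700^0.5) / (0.595) = 0.06024/0.5950 = 0.101.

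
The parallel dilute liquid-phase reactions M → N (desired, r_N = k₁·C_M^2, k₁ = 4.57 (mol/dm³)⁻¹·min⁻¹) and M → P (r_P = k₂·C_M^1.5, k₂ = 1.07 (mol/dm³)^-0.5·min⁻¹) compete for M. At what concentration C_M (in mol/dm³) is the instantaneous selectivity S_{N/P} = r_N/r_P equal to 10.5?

6.04 mol/dm³

S_{N/P} = (k₁/k₂)·C_M^0.5 ⇒ C_M = (S·k₂/k₁)^(2).
= (10.5×1.07/4.57)^(2) = (2.458)^(2) = 6.04 mol/dm³.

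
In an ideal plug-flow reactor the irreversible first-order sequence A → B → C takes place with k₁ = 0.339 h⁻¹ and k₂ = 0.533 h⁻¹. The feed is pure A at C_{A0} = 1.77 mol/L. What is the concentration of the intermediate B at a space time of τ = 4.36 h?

The intermediate concentration in a first-order A→B→C sequence is C_B = k₁C_{A0}(e^(−k₁τ) − e^(−k₂τ))/(k₂−k₁).
e^(−k₁τ) = e^(−0.339×4.36) = e^(−1.478) = 0.2281; e^(−k₂τ) = e^(−2.324) = 0.09789.
C_B = 0.339×1.77/(0.533−0.339) × (0.2281−0.09789) = 3.093×0.1302 = 0.4027 mol/L.

0.403 mol/L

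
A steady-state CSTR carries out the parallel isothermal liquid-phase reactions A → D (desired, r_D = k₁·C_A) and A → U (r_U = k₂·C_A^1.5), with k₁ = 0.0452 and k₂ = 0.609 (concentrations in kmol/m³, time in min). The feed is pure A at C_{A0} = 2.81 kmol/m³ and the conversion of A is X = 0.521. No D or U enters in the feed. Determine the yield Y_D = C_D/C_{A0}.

0.0313

Exit C_A = C_{A0}(1−X) = 2.81×0.479 = 1.346 kmol/m³.
Rates in a CSTR are evaluated at the outlet concentration: r_D = 0.0452×1.346 = 0.06084, r_U = 0.609×1.346^1.5 = 0.9510.
Fraction of consumed A going to D: r_D/(r_D+r_U) = 0.06013.
C_D = 0.06013·C_{A0}·X = 0.06013×2.81×0.521 = 0.0880 kmol/m³; Y_D = C_D/C_{A0} = 0.0313.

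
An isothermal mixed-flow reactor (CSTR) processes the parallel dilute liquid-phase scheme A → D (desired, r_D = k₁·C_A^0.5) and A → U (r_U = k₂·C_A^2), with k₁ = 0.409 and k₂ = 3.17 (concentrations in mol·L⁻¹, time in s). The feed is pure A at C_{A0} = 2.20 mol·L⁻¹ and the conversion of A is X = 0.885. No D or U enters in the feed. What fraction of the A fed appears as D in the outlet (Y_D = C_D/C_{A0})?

Exit C_A = C_{A0}(1−X) = 2.20×0.115 = 0.2530 mol·L⁻¹.
A CSTR operates uniformly at the exit composition, giving r_D = 0.2057 and r_U = 0.2029 (each k·C_A^n at C_A = 0.2530).
Fraction of consumed A going to D: r_D/(r_D+r_U) = 0.5034.
C_D = 0.5034·C_{A0}·X = 0.5034×2.20×0.885 = 0.980 mol·L⁻¹; Y_D = C_D/C_{A0} = 0.446.

0.446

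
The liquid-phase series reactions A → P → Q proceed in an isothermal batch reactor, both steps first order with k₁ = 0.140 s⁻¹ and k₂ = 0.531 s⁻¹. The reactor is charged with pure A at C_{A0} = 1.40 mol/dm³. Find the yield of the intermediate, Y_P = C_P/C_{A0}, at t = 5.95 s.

0.140

For first-order series with pure A initially, C_P(t) = k₁C_{A0}/(k₂−k₁)·(e^(−k₁t) − e^(−k₂t)).
e^(−k₁t) = e^(−0.140×5.95) = e^(−0.8330) = 0.4347; e^(−k₂t) = e^(−3.159) = 0.04245.
C_P = 0.140×1.40/(0.531−0.140) × (0.4347−0.04245) = 0.5013×0.3923 = 0.1966 mol/dm³.
Y_P = C_P/C_{A0} = 0.1966/1.40 = 0.140.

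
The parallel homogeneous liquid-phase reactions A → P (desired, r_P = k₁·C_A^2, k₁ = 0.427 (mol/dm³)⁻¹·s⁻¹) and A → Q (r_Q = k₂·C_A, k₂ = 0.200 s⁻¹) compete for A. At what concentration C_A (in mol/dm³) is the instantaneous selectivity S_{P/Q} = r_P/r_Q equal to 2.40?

1.12 mol/dm³

S_{P/Q} = (k₁/k₂)·C_A ⇒ C_A = S·k₂/k₁.
= 2.40×0.200/0.427 = 1.12 mol/dm³.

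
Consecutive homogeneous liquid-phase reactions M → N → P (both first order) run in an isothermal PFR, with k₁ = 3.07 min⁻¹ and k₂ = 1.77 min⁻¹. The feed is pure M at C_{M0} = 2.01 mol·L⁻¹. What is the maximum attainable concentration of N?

At the optimum, C_{N,max}/C_{M0} = (k₁/k₂)^[k₂/(k₂−k₁)].
= (3.07/1.77)^(1.77/(1.77−3.07)) = (1.734)^(-1.362) = 0.4725.
C_{N,max} = 0.4725×2.01 = 0.950 mol·L⁻¹.

0.950 mol·L⁻¹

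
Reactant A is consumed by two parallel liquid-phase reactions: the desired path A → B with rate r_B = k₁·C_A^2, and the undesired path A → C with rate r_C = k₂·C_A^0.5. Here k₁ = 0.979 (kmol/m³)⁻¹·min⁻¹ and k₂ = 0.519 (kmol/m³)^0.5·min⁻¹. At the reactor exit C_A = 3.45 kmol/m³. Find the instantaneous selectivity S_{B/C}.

12.1

S_{B/C} = r_B/r_C = (k₁·C_A^2)/(k₂·C_A^0.5) = (k₁/k₂)·C_A^1.5.
= (0.979×3.450^2) / (0.519×3.450^0.5) = 11.65/0.9640 = 12.1.
Since the desired path is higher order in A, keeping C_A high (PFR or concentrated feed) favours B.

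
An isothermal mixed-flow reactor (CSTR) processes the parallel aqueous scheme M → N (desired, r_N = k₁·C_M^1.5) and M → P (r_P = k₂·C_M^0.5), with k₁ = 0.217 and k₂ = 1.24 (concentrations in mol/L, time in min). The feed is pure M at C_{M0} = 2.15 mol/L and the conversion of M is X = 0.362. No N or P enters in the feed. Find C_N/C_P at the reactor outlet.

Exit C_M = C_{M0}(1−X) = 2.15×0.638 = 1.372 mol/L.
In a CSTR the entire volume is at exit conditions, so r_N = 0.217×1.372^1.5 = 0.3486 and r_P = 1.24×1.372^0.5 = 1.452.
Overall selectivity = C_N/C_P = r_Nτ/(r_Pτ) = r_N/r_P = 0.240.

0.240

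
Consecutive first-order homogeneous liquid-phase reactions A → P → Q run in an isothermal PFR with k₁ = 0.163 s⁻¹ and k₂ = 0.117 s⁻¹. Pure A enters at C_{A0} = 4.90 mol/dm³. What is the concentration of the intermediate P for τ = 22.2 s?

For first-order series with pure A initially, C_P(τ) = k₁C_{A0}/(k₂−k₁)·(e^(−k₁τ) − e^(−k₂τ)).
e^(−k₁τ) = e^(−0.163×22.2) = e^(−3.619) = 0.02682; e^(−k₂τ) = e^(−2.597) = 0.07447.
C_P = 0.163×4.90/(0.117−0.163) × (0.02682−0.07447) = (-17.36)×(-0.04765) = 0.8273 mol/dm³.

0.827 mol/dm³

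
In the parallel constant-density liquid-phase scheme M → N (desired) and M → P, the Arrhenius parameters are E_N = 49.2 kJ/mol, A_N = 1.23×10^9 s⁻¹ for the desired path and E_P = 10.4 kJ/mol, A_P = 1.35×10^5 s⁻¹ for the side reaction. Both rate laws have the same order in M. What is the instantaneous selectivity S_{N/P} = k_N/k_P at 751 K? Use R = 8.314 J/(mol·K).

18.2

Since both paths have the same order in M, the concentration cancels and S_{N/P} = k_N/k_P = (A_N/A_P)·exp[(E_P−E_N)/(RT)].
(E_P−E_N)/(RT) = (10.4−49.2)×10³/(8.314×751) = -38800/6244 = -6.214.
k_N/k_P = (1.23×10^9/1.35×10^5)·exp(-6.214) = 9111 × 0.002001 = 18.2.
Since E_N > E_P, raising the temperature improves selectivity toward N.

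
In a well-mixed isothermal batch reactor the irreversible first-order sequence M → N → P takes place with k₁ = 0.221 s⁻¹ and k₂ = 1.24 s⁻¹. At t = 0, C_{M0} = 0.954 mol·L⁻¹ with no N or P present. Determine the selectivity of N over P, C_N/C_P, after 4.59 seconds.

Solving the coupled first-order balances gives C_N(t) = [k₁/(k₂−k₁)]·C_{M0}·(e^(−k₁t) − e^(−k₂t)).
e^(−k₁t) = e^(−0.221×4.59) = e^(−1.014) = 0.3626; e^(−k₂t) = e^(−5.692) = 0.003374.
C_N = 0.221×0.954/(1.24−0.221) × (0.3626−0.003374) = 0.2069×0.3592 = 0.07433 mol·L⁻¹.
C_M = C_{M0}e^(−k₁t) = 0.3459 mol·L⁻¹, so C_P = C_{M0}−C_M−C_N = 0.5337 mol·L⁻¹; C_N/C_P = 0.139.

0.139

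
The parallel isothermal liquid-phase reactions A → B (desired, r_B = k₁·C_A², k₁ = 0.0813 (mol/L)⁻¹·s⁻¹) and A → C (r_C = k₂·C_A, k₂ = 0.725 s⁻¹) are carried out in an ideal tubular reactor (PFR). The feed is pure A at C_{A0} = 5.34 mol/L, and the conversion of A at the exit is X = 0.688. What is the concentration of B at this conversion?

1.02 mol/L

C_A = C_{A0}(1−X) = 1.666 mol/L.
Along a PFR/batch, dC_C/dC_A = −r_C/(r_B+r_C) = −k₂/(k₂+k₁·C_A).
Integrating from C_{A0} to C_A: C_C = (0.725/0.0813)·ln[(0.725+0.0813·5.34)/(0.725+0.0813·1.67)] = 8.918·ln(1.159/0.8605) = 2.657 mol/L.
Then C_B = (C_{A0}−C_A) − C_C = 3.674 − 2.657 = 1.017 mol/L.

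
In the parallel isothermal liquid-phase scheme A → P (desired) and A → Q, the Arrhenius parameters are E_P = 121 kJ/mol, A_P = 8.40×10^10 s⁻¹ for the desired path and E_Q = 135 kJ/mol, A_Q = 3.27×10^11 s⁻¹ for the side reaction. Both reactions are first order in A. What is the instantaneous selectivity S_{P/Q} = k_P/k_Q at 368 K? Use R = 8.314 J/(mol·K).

24.9

k_P/k_Q = (A_P/A_Q)·exp[−(E_P−E_Q)/(RT)] = (A_P/A_Q)·exp[(E_Q−E_P)/(RT)].
(E_Q−E_P)/(RT) = (135−121)×10³/(8.314×368) = 14000/3060 = 4.576.
k_P/k_Q = (8.40×10^10/3.27×10^11)·exp(4.576) = 0.2569 × 97.11 = 24.9.
Since E_P < E_Q, lowering the temperature improves selectivity toward P.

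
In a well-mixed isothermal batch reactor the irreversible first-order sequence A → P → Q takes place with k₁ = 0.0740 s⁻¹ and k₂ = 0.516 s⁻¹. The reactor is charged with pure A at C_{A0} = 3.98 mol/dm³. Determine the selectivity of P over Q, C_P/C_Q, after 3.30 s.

The intermediate concentration in a first-order A→B→C sequence is C_P = k₁C_{A0}(e^(−k₁t) − e^(−k₂t))/(k₂−k₁).
e^(−k₁t) = e^(−0.0740×3.30) = e^(−0.2442) = 0.7833; e^(−k₂t) = e^(−1.703) = 0.1822.
C_P = 0.0740×3.98/(0.516−0.0740) × (0.7833−0.1822) = 0.6663×0.6012 = 0.4006 mol/dm³.
C_A = C_{A0}e^(−k₁t) = 3.118 mol/dm³, so C_Q = C_{A0}−C_A−C_P = 0.4618 mol/dm³; C_P/C_Q = 0.867.

0.867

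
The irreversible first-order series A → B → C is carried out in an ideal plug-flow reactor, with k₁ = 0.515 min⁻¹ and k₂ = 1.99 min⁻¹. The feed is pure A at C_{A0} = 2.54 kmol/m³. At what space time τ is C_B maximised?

The intermediate peaks when r₁ = r₂, i.e. k₁e^(−k₁τ) = k₂e^(−k₂τ), giving τ_opt = ln(k₂/k₁)/(k₂−k₁).
= ln(1.99/0.515)/(1.99−0.515) = ln(3.864)/1.475 = 1.352/1.475 = 0.916 min.

0.916 min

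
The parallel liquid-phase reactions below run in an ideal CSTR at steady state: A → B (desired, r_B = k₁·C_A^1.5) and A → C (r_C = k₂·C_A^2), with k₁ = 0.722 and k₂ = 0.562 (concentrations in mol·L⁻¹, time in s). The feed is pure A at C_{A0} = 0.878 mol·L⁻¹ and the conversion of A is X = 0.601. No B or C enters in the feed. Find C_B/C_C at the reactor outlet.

2.17

Exit C_A = C_{A0}(1−X) = 0.878×0.399 = 0.3503 mol·L⁻¹.
In a CSTR the entire volume is at exit conditions, so r_B = 0.722×0.3503^1.5 = 0.1497 and r_C = 0.562×0.3503^2 = 0.06897.
Overall selectivity = C_B/C_C = r_Bτ/(r_Cτ) = r_B/r_C = 2.17.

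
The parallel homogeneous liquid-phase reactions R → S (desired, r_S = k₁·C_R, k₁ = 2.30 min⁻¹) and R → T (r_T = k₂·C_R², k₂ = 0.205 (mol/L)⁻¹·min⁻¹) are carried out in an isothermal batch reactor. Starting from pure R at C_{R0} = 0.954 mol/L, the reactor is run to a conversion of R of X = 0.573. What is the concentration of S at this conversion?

0.515 mol/L

C_R = C_{R0}(1−X) = 0.4074 mol/L.
Along a PFR/batch, dC_S/dC_R = −r_S/(r_S+r_T) = −k₁/(k₁+k₂·C_R).
Integrating from C_{R0} to C_R: C_S = (2.30/0.205)·ln[(2.30+0.205·0.954)/(2.30+0.205·0.407)] = 11.22·ln(2.496/2.384) = 0.5155 mol/L.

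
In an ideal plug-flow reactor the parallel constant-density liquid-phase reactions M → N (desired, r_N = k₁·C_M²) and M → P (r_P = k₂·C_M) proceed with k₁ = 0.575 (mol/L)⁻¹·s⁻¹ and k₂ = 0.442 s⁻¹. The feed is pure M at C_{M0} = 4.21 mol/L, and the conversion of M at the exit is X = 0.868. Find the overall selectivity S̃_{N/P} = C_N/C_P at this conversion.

2.59

C_M = C_{M0}(1−X) = 0.5557 mol/L.
Along a PFR/batch, dC_P/dC_M = −r_P/(r_N+r_P) = −k₂/(k₂+k₁·C_M).
Integrating from C_{M0} to C_M: C_P = (0.442/0.575)·ln[(0.442+0.575·4.21)/(0.442+0.575·0.556)] = 0.7687·ln(2.863/0.7615) = 1.018 mol/L.
Then C_N = (C_{M0}−C_M) − C_P = 3.654 − 1.018 = 2.636 mol/L.
S̃_{N/P} = C_N/C_P = 2.636/1.018 = 2.59.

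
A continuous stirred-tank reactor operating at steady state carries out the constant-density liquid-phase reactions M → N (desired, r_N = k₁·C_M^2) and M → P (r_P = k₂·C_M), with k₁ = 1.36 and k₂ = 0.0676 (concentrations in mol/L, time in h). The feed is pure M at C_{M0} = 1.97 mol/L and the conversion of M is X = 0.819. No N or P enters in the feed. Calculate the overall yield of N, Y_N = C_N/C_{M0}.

Exit C_M = C_{M0}(1−X) = 1.97×0.181 = 0.3566 mol/L.
Rates in a CSTR are evaluated at the outlet concentration: r_N = 1.36×0.3566^2 = 0.1729, r_P = 0.0676×0.3566 = 0.02410.
Fraction of consumed M going to N: r_N/(r_N+r_P) = 0.8777.
C_N = 0.8777·C_{M0}·X = 0.8777×1.97×0.819 = 1.42 mol/L; Y_N = C_N/C_{M0} = 0.719.

0.719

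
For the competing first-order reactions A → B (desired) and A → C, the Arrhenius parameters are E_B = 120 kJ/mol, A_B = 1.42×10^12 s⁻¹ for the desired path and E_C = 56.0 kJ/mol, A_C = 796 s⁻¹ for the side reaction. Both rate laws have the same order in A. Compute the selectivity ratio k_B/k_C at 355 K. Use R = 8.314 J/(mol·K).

0.682

Since both paths have the same order in A, the concentration cancels and S_{B/C} = k_B/k_C = (A_B/A_C)·exp[(E_C−E_B)/(RT)].
(E_C−E_B)/(RT) = (56.0−120)×10³/(8.314×355) = -64000/2951 = -21.68.
k_B/k_C = (1.42×10^12/796)·exp(-21.68) = 1.784×10^9 × 3.826×10^-10 = 0.682.
Since E_B > E_C, raising the temperature improves selectivity toward B.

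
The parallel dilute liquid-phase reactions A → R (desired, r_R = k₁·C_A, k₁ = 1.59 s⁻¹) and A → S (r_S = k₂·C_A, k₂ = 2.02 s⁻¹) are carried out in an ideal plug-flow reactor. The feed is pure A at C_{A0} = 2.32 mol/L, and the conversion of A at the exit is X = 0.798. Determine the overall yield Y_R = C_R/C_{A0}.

0.351

C_A = C_{A0}(1−X) = 0.4686 mol/L.
Both paths are first order in A, so the instantaneous fraction to R is constant: dC_R/d(−C_A) = k₁/(k₁+k₂) = 0.4404.
C_R = 0.4404·(C_{A0}−C_A) = 0.4404×1.851 = 0.815 mol/L.
Y_R = C_R/C_{A0} = 0.8154/2.32 = 0.351.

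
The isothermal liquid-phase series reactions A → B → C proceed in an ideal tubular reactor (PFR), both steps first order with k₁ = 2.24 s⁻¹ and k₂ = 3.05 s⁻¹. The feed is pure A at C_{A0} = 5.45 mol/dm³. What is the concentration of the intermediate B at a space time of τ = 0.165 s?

For first-order series with pure A initially, C_B(τ) = k₁C_{A0}/(k₂−k₁)·(e^(−k₁τ) − e^(−k₂τ)).
e^(−k₁τ) = e^(−2.24×0.165) = e^(−0.3696) = 0.6910; e^(−k₂τ) = e^(−0.5032) = 0.6046.
C_B = 2.24×5.45/(3.05−2.24) × (0.6910−0.6046) = 15.07×0.08645 = 1.303 mol/dm³.

1.30 mol/dm³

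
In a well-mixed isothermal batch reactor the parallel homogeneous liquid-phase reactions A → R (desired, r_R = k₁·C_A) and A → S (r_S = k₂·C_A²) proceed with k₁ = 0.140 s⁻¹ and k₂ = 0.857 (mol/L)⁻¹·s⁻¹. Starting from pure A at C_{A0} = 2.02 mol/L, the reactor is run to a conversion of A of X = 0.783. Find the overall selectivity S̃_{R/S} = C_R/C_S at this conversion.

C_A = C_{A0}(1−X) = 0.4383 mol/L.
Along a PFR/batch, dC_R/dC_A = −r_R/(r_R+r_S) = −k₁/(k₁+k₂·C_A).
Integrating from C_{A0} to C_A: C_R = (0.140/0.857)·ln[(0.140+0.857·2.02)/(0.140+0.857·0.438)] = 0.1634·ln(1.871/0.5157) = 0.2105 mol/L.
C_S = (C_{A0}−C_A)−C_R = 1.371 mol/L; S̃_{R/S} = 0.2105/1.371 = 0.154.

0.154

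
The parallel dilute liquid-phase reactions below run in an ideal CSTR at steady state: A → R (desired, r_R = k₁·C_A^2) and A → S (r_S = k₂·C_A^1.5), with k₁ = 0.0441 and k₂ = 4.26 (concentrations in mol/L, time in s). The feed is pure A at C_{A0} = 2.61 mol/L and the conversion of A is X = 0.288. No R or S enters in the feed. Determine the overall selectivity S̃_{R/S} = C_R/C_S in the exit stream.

Exit C_A = C_{A0}(1−X) = 2.61×0.712 = 1.858 mol/L.
A CSTR operates uniformly at the exit composition, giving r_R = 0.1523 and r_S = 10.79 (each k·C_A^n at C_A = 1.858).
Overall selectivity = C_R/C_S = r_Rτ/(r_Sτ) = r_R/r_S = 0.0141.

0.0141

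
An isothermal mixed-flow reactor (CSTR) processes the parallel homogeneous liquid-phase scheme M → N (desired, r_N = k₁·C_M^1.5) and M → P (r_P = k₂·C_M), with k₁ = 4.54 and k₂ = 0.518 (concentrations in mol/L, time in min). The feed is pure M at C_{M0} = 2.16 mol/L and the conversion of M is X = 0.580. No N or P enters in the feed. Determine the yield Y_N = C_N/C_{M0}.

0.518

Exit C_M = C_{M0}(1−X) = 2.16×0.420 = 0.9072 mol/L.
In a CSTR the entire volume is at exit conditions, so r_N = 4.54×0.9072^1.5 = 3.923 and r_P = 0.518×0.9072 = 0.4699.
Fraction of consumed M going to N: r_N/(r_N+r_P) = 0.8930.
C_N = 0.8930·C_{M0}·X = 0.8930×2.16×0.580 = 1.12 mol/L; Y_N = C_N/C_{M0} = 0.518.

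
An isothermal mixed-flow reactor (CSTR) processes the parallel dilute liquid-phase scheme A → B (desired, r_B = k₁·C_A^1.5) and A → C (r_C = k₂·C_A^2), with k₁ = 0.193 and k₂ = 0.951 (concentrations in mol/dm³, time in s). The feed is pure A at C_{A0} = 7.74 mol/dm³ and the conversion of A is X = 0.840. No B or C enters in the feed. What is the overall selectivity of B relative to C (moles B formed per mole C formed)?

0.182

Exit C_A = C_{A0}(1−X) = 7.74×0.160 = 1.238 mol/dm³.
In a CSTR the entire volume is at exit conditions, so r_B = 0.193×1.238^1.5 = 0.2660 and r_C = 0.951×1.238^2 = 1.458.
Overall selectivity = C_B/C_C = r_Bτ/(r_Cτ) = r_B/r_C = 0.182.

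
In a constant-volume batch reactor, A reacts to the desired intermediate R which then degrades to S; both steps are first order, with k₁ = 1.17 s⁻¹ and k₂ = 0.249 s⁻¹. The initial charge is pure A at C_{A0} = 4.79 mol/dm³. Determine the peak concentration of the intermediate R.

3.15 mol/dm³

At the optimum, C_{R,max}/C_{A0} = (k₁/k₂)^[k₂/(k₂−k₁)].
= (1.17/0.249)^(0.249/(0.249−1.17)) = (4.699)^(-0.2704) = 0.6581.
C_{R,max} = 0.6581×4.79 = 3.15 mol/dm³.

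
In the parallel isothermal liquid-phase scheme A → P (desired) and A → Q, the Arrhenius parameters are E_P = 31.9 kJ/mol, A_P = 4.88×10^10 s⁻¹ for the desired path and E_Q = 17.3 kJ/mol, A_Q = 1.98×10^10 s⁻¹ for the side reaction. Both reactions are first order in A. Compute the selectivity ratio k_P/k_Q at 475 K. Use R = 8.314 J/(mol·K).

With equal orders, S_{P/Q} = k_P/k_Q = (A_P/A_Q)·exp[(E_Q−E_P)/(RT)].
(E_Q−E_P)/(RT) = (17.3−31.9)×10³/(8.314×475) = -14600/3949 = -3.697.
k_P/k_Q = (4.88×10^10/1.98×10^10)·exp(-3.697) = 2.465 × 0.02480 = 0.0611.
Since E_P > E_Q, raising the temperature improves selectivity toward P.

0.0611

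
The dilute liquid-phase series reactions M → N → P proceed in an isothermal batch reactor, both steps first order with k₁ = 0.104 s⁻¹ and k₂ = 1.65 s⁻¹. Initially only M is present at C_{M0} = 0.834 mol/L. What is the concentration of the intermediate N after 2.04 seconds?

Solving the coupled first-order balances gives C_N(t) = [k₁/(k₂−k₁)]·C_{M0}·(e^(−k₁t) − e^(−k₂t)).
e^(−k₁t) = e^(−0.104×2.04) = e^(−0.2122) = 0.8088; e^(−k₂t) = e^(−3.366) = 0.03453.
C_N = 0.104×0.834/(1.65−0.104) × (0.8088−0.03453) = 0.05610×0.7743 = 0.04344 mol/L.

0.0434 mol/L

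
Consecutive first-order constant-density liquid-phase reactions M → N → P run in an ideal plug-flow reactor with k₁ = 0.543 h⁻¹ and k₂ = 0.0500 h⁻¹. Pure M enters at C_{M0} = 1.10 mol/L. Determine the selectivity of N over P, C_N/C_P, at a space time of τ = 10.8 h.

1.78

Solving the coupled first-order balances gives C_N(τ) = [k₁/(k₂−k₁)]·C_{M0}·(e^(−k₁τ) − e^(−k₂τ)).
e^(−k₁τ) = e^(−0.543×10.8) = e^(−5.864) = 0.002839; e^(−k₂τ) = e^(−0.5400) = 0.5827.
C_N = 0.543×1.10/(0.0500−0.543) × (0.002839−0.5827) = (-1.212)×(-0.5799) = 0.7026 mol/L.
C_M = C_{M0}e^(−k₁τ) = 0.003123 mol/L, so C_P = C_{M0}−C_M−C_N = 0.3943 mol/L; C_N/C_P = 1.78.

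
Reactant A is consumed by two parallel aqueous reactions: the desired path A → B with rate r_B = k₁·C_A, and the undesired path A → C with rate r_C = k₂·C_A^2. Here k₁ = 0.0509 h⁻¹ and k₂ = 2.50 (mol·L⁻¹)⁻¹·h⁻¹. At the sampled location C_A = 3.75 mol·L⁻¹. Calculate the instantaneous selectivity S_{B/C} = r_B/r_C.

0.00543

S_{B/C} = r_B/r_C = (k₁·C_A)/(k₂·C_A^2) = (k₁/k₂)·C_A⁻¹.
= (0.0509×3.750) / (2.50×3.750^2) = 0.1909/35.16 = 0.00543.
The undesired path is higher order in A, so low C_A (CSTR or dilute feed) favours B.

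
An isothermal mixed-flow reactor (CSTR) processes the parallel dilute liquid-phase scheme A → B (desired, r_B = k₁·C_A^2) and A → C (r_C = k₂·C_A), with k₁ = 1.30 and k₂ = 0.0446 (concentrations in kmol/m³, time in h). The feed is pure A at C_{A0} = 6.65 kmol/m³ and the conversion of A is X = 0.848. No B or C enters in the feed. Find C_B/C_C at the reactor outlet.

Exit C_A = C_{A0}(1−X) = 6.65×0.152 = 1.011 kmol/m³.
Rates in a CSTR are evaluated at the outlet concentration: r_B = 1.30×1.011^2 = 1.328, r_C = 0.0446×1.011 = 0.04508.
Overall selectivity = C_B/C_C = r_Bτ/(r_Cτ) = r_B/r_C = 29.5.

29.5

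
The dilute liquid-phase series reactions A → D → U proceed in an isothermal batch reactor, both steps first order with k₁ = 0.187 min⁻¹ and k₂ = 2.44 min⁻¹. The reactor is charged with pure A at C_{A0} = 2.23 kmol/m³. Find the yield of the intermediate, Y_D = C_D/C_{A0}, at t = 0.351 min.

0.0425

The intermediate concentration in a first-order A→B→C sequence is C_D = k₁C_{A0}(e^(−k₁t) − e^(−k₂t))/(k₂−k₁).
e^(−k₁t) = e^(−0.187×0.351) = e^(−0.06564) = 0.9365; e^(−k₂t) = e^(−0.8564) = 0.4247.
C_D = 0.187×2.23/(2.44−0.187) × (0.9365−0.4247) = 0.1851×0.5118 = 0.09473 kmol/m³.
Y_D = C_D/C_{A0} = 0.09473/2.23 = 0.0425.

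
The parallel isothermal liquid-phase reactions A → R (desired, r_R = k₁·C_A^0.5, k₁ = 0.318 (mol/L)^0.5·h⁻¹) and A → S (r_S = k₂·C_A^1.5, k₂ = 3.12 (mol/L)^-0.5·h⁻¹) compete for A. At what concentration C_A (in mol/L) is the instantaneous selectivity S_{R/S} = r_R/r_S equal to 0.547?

S_{R/S} = (k₁/k₂)·C_A⁻¹ ⇒ C_A = (S·k₂/k₁)^(-1).
= (0.547×3.12/0.318)^(-1) = (5.367)^(-1) = 0.186 mol/L.

0.186 mol/L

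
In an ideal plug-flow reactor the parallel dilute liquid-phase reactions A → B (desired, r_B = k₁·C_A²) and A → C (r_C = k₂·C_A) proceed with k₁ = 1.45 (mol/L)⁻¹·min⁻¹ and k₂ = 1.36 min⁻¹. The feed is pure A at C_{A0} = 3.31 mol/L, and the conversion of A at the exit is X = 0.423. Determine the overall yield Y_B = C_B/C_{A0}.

0.310

C_A = C_{A0}(1−X) = 1.910 mol/L.
Along a PFR/batch, dC_C/dC_A = −r_C/(r_B+r_C) = −k₂/(k₂+k₁·C_A).
Integrating from C_{A0} to C_A: C_C = (1.36/1.45)·ln[(1.36+1.45·3.31)/(1.36+1.45·1.91)] = 0.9379·ln(6.160/4.129) = 0.3751 mol/L.
Then C_B = (C_{A0}−C_A) − C_C = 1.400 − 0.3751 = 1.025 mol/L.
Y_B = C_B/C_{A0} = 1.025/3.31 = 0.310.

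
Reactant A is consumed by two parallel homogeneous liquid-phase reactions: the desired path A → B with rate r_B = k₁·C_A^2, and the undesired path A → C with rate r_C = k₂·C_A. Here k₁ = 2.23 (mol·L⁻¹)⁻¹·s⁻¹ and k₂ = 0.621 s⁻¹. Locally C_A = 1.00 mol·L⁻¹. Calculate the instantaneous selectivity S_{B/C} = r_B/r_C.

S_{B/C} = r_B/r_C = (k₁·C_A^2)/(k₂·C_A) = (k₁/k₂)·C_A.
= (2.23×1.000^2) / (0.621×1.000) = 2.230/0.6210 = 3.59.

3.59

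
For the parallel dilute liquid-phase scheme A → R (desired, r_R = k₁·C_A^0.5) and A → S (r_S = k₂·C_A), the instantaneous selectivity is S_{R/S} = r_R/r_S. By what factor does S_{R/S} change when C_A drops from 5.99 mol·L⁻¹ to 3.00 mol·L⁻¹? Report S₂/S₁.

1.41

S_{R/S} = (k₁/k₂)·C_A^-0.5, so S₂/S₁ = (C_{A,2}/C_{A,1})^-0.5.
= (3.00/5.99)^(-0.5) = (0.5008)^(-0.5) = 1.41.
Selectivity toward R rises as C_A falls — low-concentration operation is favoured.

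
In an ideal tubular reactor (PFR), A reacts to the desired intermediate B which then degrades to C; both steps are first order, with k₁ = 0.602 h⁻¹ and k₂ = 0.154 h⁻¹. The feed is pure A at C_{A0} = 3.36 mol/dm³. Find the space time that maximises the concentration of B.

Setting dC_B/dτ = 0 gives τ_opt = ln(k₂/k₁)/(k₂−k₁).
= ln(0.154/0.602)/(0.154−0.602) = ln(0.2558)/-0.4480 = -1.363/-0.4480 = 3.04 h.

3.04 h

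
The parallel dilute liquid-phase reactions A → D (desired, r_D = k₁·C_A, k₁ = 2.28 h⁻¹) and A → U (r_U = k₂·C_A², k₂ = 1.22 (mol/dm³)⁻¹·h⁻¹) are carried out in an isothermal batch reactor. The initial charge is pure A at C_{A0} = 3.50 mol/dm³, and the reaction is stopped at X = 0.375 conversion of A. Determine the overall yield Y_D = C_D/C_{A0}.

C_A = C_{A0}(1−X) = 2.188 mol/dm³.
Along a PFR/batch, dC_D/dC_A = −r_D/(r_D+r_U) = −k₁/(k₁+k₂·C_A).
Integrating from C_{A0} to C_A: C_D = (2.28/1.22)·ln[(2.28+1.22·3.50)/(2.28+1.22·2.19)] = 1.869·ln(6.550/4.949) = 0.5239 mol/dm³.
Y_D = C_D/C_{A0} = 0.5239/3.50 = 0.150.

0.150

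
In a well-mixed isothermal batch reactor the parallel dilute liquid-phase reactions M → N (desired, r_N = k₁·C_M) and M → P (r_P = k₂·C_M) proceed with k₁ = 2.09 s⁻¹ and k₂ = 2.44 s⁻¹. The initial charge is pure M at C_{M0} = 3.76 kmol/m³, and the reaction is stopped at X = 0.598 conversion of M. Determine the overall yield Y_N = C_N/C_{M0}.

C_M = C_{M0}(1−X) = 1.512 kmol/m³.
Both paths are first order in M, so the instantaneous fraction to N is constant: dC_N/d(−C_M) = k₁/(k₁+k₂) = 0.4614.
C_N = 0.4614·(C_{M0}−C_M) = 0.4614×2.248 = 1.04 kmol/m³.
Y_N = C_N/C_{M0} = 1.037/3.76 = 0.276.

0.276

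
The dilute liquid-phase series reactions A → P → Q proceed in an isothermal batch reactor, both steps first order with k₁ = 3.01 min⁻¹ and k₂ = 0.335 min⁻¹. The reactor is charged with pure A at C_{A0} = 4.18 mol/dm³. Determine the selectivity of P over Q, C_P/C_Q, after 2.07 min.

Solving the coupled first-order balances gives C_P(t) = [k₁/(k₂−k₁)]·C_{A0}·(e^(−k₁t) − e^(−k₂t)).
e^(−k₁t) = e^(−3.01×2.07) = e^(−6.231) = 0.001968; e^(−k₂t) = e^(−0.6935) = 0.4998.
C_P = 3.01×4.18/(0.335−3.01) × (0.001968−0.4998) = (-4.703)×(-0.4979) = 2.342 mol/dm³.
C_A = C_{A0}e^(−k₁t) = 0.008227 mol/dm³, so C_Q = C_{A0}−C_A−C_P = 1.830 mol/dm³; C_P/C_Q = 1.28.

1.28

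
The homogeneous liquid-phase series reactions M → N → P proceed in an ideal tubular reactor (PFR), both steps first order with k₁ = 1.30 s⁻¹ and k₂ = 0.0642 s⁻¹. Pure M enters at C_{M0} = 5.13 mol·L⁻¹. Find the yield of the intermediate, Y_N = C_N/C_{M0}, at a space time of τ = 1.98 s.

0.846

Solving the coupled first-order balances gives C_N(τ) = [k₁/(k₂−k₁)]·C_{M0}·(e^(−k₁τ) − e^(−k₂τ)).
e^(−k₁τ) = e^(−1.30×1.98) = e^(−2.574) = 0.07623; e^(−k₂τ) = e^(−0.1271) = 0.8806.
C_N = 1.30×5.13/(0.0642−1.30) × (0.07623−0.8806) = (-5.397)×(-0.8044) = 4.341 mol·L⁻¹.
Y_N = C_N/C_{M0} = 4.341/5.13 = 0.846.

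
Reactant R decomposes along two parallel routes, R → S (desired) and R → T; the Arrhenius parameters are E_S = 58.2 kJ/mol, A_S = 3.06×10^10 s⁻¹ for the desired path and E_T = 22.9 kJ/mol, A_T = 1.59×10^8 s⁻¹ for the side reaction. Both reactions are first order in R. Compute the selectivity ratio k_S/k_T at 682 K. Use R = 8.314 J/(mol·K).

With equal orders, S_{S/T} = k_S/k_T = (A_S/A_T)·exp[(E_T−E_S)/(RT)].
(E_T−E_S)/(RT) = (22.9−58.2)×10³/(8.314×682) = -35300/5670 = -6.226.
k_S/k_T = (3.06×10^10/1.59×10^8)·exp(-6.226) = 192.5 × 0.001978 = 0.381.

0.381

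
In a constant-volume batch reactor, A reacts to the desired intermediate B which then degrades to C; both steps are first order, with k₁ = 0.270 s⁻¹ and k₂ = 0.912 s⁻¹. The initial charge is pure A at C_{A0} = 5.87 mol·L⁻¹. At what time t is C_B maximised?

For first-order series the maximum of C_B occurs at t_opt = ln(k₂/k₁)/(k₂−k₁).
= ln(0.912/0.270)/(0.912−0.270) = ln(3.378)/0.6420 = 1.217/0.6420 = 1.90 s.

1.90 s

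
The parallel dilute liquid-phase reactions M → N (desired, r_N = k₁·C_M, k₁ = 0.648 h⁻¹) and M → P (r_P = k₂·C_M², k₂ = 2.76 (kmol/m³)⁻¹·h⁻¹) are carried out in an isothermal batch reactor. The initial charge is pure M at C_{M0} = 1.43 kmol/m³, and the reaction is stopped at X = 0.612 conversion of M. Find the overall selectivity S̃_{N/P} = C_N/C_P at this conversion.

0.250

C_M = C_{M0}(1−X) = 0.5548 kmol/m³.
Along a PFR/batch, dC_N/dC_M = −r_N/(r_N+r_P) = −k₁/(k₁+k₂·C_M).
Integrating from C_{M0} to C_M: C_N = (0.648/2.76)·ln[(0.648+2.76·1.43)/(0.648+2.76·0.555)] = 0.2348·ln(4.595/2.179) = 0.1751 kmol/m³.
C_P = (C_{M0}−C_M)−C_N = 0.7000 kmol/m³; S̃_{N/P} = 0.1751/0.7000 = 0.250.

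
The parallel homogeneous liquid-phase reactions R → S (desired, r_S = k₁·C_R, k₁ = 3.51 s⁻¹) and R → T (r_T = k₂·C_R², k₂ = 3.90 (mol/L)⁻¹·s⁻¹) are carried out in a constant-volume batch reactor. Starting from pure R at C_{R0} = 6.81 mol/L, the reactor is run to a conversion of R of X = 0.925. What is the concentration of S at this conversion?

C_R = C_{R0}(1−X) = 0.5107 mol/L.
Along a PFR/batch, dC_S/dC_R = −r_S/(r_S+r_T) = −k₁/(k₁+k₂·C_R).
Integrating from C_{R0} to C_R: C_S = (3.51/3.90)·ln[(3.51+3.90·6.81)/(3.51+3.90·0.511)] = 0.9000·ln(30.07/5.502) = 1.529 mol/L.

1.53 mol/L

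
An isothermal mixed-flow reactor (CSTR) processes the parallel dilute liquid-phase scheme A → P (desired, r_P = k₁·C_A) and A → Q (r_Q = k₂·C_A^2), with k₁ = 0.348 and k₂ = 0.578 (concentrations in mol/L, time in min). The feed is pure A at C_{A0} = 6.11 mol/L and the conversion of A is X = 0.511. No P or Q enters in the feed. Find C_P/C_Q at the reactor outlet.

Exit C_A = C_{A0}(1−X) = 6.11×0.489 = 2.988 mol/L.
In a CSTR the entire volume is at exit conditions, so r_P = 0.348×2.988 = 1.040 and r_Q = 0.578×2.988^2 = 5.160.
Overall selectivity = C_P/C_Q = r_Pτ/(r_Qτ) = r_P/r_Q = 0.202.

0.202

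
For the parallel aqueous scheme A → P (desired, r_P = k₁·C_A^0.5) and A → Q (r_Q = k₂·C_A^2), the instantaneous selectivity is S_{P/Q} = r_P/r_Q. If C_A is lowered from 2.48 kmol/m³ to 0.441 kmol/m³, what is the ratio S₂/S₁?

13.3

S_{P/Q} = (k₁/k₂)·C_A^-1.5, so S₂/S₁ = (C_{A,2}/C_{A,1})^-1.5.
= (0.441/2.48)^(-1.5) = (0.1778)^(-1.5) = 13.3.
Selectivity toward P rises as C_A falls — low-concentration operation is favoured.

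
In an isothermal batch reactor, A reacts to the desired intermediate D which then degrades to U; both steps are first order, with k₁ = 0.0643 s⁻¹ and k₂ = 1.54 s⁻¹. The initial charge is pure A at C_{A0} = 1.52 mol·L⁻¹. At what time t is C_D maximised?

For first-order series the maximum of C_D occurs at t_opt = ln(k₂/k₁)/(k₂−k₁).
= ln(1.54/0.0643)/(1.54−0.0643) = ln(23.95)/1.476 = 3.176/1.476 = 2.15 s.

2.15 s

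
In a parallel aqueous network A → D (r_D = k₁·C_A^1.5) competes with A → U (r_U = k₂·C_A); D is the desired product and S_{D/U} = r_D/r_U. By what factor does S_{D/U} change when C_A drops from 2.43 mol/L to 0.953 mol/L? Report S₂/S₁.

0.626

S_{D/U} = (k₁/k₂)·C_A^0.5, so S₂/S₁ = (C_{A,2}/C_{A,1})^0.5.
= (0.953/2.43)^0.5 = (0.3922)^0.5 = 0.626.
Selectivity toward D falls as C_A falls — high-concentration operation is favoured.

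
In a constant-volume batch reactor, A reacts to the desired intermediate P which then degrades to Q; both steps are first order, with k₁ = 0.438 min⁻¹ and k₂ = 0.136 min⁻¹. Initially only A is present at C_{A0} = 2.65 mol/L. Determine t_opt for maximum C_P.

3.87 min

For first-order series the maximum of C_P occurs at t_opt = ln(k₂/k₁)/(k₂−k₁).
= ln(0.136/0.438)/(0.136−0.438) = ln(0.3105)/-0.3020 = -1.170/-0.3020 = 3.87 min.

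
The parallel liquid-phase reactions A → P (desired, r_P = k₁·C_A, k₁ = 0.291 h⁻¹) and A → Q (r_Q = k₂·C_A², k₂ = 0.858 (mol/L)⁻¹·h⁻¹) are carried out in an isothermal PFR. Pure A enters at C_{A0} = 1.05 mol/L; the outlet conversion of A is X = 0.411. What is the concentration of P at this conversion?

0.126 mol/L

C_A = C_{A0}(1−X) = 0.6184 mol/L.
Along a PFR/batch, dC_P/dC_A = −r_P/(r_P+r_Q) = −k₁/(k₁+k₂·C_A).
Integrating from C_{A0} to C_A: C_P = (0.291/0.858)·ln[(0.291+0.858·1.05)/(0.291+0.858·0.618)] = 0.3392·ln(1.192/0.8216) = 0.1262 mol/L.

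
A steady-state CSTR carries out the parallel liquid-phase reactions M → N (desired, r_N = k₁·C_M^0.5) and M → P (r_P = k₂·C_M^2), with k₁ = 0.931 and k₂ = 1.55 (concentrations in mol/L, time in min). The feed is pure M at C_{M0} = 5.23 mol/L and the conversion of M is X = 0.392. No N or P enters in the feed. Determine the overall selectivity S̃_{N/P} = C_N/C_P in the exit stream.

0.106

Exit C_M = C_{M0}(1−X) = 5.23×0.608 = 3.180 mol/L.
Rates in a CSTR are evaluated at the outlet concentration: r_N = 0.931×3.180^0.5 = 1.660, r_P = 1.55×3.180^2 = 15.67.
Overall selectivity = C_N/C_P = r_Nτ/(r_Pτ) = r_N/r_P = 0.106.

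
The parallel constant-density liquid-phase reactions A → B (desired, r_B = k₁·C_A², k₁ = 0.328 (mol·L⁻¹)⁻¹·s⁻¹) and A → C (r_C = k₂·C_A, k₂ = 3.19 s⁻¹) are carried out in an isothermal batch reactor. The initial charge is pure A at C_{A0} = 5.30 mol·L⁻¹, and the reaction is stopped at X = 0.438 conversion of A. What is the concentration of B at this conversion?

0.689 mol·L⁻¹

C_A = C_{A0}(1−X) = 2.979 mol·L⁻¹.
Along a PFR/batch, dC_C/dC_A = −r_C/(r_B+r_C) = −k₂/(k₂+k₁·C_A).
Integrating from C_{A0} to C_A: C_C = (3.19/0.328)·ln[(3.19+0.328·5.30)/(3.19+0.328·2.98)] = 9.726·ln(4.928/4.167) = 1.632 mol·L⁻¹.
Then C_B = (C_{A0}−C_A) − C_C = 2.321 − 1.632 = 0.6892 mol·L⁻¹.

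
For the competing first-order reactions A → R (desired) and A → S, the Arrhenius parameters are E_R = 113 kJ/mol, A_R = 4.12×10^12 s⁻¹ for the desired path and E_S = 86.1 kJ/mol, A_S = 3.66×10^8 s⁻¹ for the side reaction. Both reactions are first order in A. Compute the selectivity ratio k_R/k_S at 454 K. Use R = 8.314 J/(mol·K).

9.04

With equal orders, S_{R/S} = k_R/k_S = (A_R/A_S)·exp[(E_S−E_R)/(RT)].
(E_S−E_R)/(RT) = (86.1−113)×10³/(8.314×454) = -26900/3775 = -7.127.
k_R/k_S = (4.12×10^12/3.66×10^8)·exp(-7.127) = 11257 × 8.034×10^-4 = 9.04.
Since E_R > E_S, raising the temperature improves selectivity toward R.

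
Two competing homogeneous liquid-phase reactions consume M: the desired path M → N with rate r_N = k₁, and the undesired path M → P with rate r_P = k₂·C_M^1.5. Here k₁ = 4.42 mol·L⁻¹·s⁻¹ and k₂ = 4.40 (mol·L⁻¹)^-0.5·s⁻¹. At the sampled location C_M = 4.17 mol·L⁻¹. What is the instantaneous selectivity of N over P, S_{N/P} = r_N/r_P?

S_{N/P} = r_N/r_P = (k₁)/(k₂·C_M^1.5) = (k₁/k₂)·C_M^-1.5.
= (4.42) / (4.40×4.170^1.5) = 4.420/37.47 = 0.118.
The undesired path is higher order in M, so low C_M (CSTR or dilute feed) favours N.

0.118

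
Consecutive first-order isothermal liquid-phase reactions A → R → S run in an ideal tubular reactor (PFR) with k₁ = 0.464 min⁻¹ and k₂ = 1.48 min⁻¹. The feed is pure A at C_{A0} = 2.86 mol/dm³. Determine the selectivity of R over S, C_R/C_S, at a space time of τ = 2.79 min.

For first-order series with pure A initially, C_R(τ) = k₁C_{A0}/(k₂−k₁)·(e^(−k₁τ) − e^(−k₂τ)).
e^(−k₁τ) = e^(−0.464×2.79) = e^(−1.295) = 0.2740; e^(−k₂τ) = e^(−4.129) = 0.01610.
C_R = 0.464×2.86/(1.48−0.464) × (0.2740−0.01610) = 1.306×0.2579 = 0.3369 mol/dm³.
C_A = C_{A0}e^(−k₁τ) = 0.7837 mol/dm³, so C_S = C_{A0}−C_A−C_R = 1.739 mol/dm³; C_R/C_S = 0.194.

0.194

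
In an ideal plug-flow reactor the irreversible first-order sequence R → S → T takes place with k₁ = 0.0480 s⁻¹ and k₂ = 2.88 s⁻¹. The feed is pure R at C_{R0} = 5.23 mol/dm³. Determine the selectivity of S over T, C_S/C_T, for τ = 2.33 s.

0.167

Solving the coupled first-order balances gives C_S(τ) = [k₁/(k₂−k₁)]·C_{R0}·(e^(−k₁τ) − e^(−k₂τ)).
e^(−k₁τ) = e^(−0.0480×2.33) = e^(−0.1118) = 0.8942; e^(−k₂τ) = e^(−6.710) = 0.001218.
C_S = 0.0480×5.23/(2.88−0.0480) × (0.8942−0.001218) = 0.08864×0.8930 = 0.07916 mol/dm³.
C_R = C_{R0}e^(−k₁τ) = 4.677 mol/dm³, so C_T = C_{R0}−C_R−C_S = 0.4742 mol/dm³; C_S/C_T = 0.167.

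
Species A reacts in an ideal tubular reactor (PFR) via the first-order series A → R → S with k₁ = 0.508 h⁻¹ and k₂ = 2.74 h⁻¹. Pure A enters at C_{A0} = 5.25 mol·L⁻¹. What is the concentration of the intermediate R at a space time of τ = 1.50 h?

The intermediate concentration in a first-order A→B→C sequence is C_R = k₁C_{A0}(e^(−k₁τ) − e^(−k₂τ))/(k₂−k₁).
e^(−k₁τ) = e^(−0.508×1.50) = e^(−0.7620) = 0.4667; e^(−k₂τ) = e^(−4.110) = 0.01641.
C_R = 0.508×5.25/(2.74−0.508) × (0.4667−0.01641) = 1.195×0.4503 = 0.5381 mol·L⁻¹.

0.538 mol·L⁻¹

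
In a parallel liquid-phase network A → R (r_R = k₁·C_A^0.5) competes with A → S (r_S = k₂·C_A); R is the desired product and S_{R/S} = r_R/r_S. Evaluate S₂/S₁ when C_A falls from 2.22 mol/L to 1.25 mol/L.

1.33

S_{R/S} = (k₁/k₂)·C_A^-0.5, so S₂/S₁ = (C_{A,2}/C_{A,1})^-0.5.
= (1.25/2.22)^(-0.5) = (0.5631)^(-0.5) = 1.33.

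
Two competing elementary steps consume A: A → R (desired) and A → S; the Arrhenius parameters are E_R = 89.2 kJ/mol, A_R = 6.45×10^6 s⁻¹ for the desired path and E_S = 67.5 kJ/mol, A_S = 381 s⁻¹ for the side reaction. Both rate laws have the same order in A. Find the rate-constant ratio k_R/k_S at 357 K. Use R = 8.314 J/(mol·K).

With equal orders, S_{R/S} = k_R/k_S = (A_R/A_S)·exp[(E_S−E_R)/(RT)].
(E_S−E_R)/(RT) = (67.5−89.2)×10³/(8.314×357) = -21700/2968 = -7.311.
k_R/k_S = (6.45×10^6/381)·exp(-7.311) = 16929 × 6.681×10^-4 = 11.3.

11.3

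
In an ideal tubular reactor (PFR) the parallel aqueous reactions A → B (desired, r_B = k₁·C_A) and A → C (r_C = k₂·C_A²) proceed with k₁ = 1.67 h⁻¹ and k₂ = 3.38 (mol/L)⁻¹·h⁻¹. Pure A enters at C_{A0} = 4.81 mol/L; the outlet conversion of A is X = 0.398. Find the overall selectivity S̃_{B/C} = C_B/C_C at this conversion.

C_A = C_{A0}(1−X) = 2.896 mol/L.
Along a PFR/batch, dC_B/dC_A = −r_B/(r_B+r_C) = −k₁/(k₁+k₂·C_A).
Integrating from C_{A0} to C_A: C_B = (1.67/3.38)·ln[(1.67+3.38·4.81)/(1.67+3.38·2.90)] = 0.4941·ln(17.93/11.46) = 0.2212 mol/L.
C_C = (C_{A0}−C_A)−C_B = 1.693 mol/L; S̃_{B/C} = 0.2212/1.693 = 0.131.

0.131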